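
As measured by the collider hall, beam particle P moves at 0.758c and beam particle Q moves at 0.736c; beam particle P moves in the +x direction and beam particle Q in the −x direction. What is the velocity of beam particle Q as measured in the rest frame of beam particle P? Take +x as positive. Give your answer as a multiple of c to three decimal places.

-0.959c

β_A = 0.758, β_B = -0.736.
Transform to A's frame with the inverse velocity-addition law: u' = (u − v)/(1 − uv/c²), taking u = β_B and v = β_A.
u' = (-0.736 − 0.758) / (1 − (0.758)(-0.736)) = -1.4940/1.5579 = -0.9590.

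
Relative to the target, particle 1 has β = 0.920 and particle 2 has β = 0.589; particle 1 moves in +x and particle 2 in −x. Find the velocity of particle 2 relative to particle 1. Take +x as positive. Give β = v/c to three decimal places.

β_A = 0.920, β_B = -0.589.
Transform to A's frame with the inverse velocity-addition law: u' = (u − v)/(1 − uv/c²), taking u = β_B and v = β_A.
u' = (-0.589 − 0.920) / (1 − (0.920)(-0.589)) = -1.5090/1.5419 = -0.9787.

β = -0.979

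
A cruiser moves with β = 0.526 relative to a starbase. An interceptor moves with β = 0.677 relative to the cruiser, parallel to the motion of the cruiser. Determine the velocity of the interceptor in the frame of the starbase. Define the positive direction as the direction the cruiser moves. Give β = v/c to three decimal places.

β = 0.887

With v = 0.526 and u' = 0.677 (in units of c),
u = (u' + v)/(1 + u'v/c²):
u = (0.677 + 0.526) / (1 + 0.677·0.526) = 1.2030/1.3561 = 0.8871
(Galilean addition would give +1.203c, exceeding c.)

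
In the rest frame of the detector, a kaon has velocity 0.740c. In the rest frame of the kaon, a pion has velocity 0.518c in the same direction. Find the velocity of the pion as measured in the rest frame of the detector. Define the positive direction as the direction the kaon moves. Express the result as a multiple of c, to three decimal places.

0.909c

With v = 0.740 and u' = 0.518 (in units of c),
u = (u' + v)/(1 + u'v/c²):
u = (0.518 + 0.740) / (1 + 0.518·0.740) = 1.2580/1.3833 = 0.9094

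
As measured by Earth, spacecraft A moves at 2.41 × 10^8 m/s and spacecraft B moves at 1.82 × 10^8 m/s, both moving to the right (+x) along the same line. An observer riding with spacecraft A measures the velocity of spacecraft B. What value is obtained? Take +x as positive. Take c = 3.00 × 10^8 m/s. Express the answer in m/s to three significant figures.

-1.15 × 10^8 m/s

β_A = 0.803, β_B = 0.607 (dividing each by c = 3.00 × 10^8 m/s).
Transform to A's frame with the inverse velocity-addition law: u' = (u − v)/(1 − uv/c²), taking u = β_B and v = β_A.
u' = (0.607 − 0.803) / (1 − (0.803)(0.607)) = -0.1967/0.5126 = -0.3836.
u' = -0.3836 × 3.00 × 10^8 m/s.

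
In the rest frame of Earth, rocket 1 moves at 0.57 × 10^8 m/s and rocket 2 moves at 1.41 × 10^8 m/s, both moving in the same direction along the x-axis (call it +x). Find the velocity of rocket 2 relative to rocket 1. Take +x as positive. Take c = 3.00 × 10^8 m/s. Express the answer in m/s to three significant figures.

β_A = 0.190, β_B = 0.470 (dividing each by c = 3.00 × 10^8 m/s).
Transform to A's frame with the inverse velocity-addition law: u' = (u − v)/(1 − uv/c²), taking u = β_B and v = β_A.
u' = (0.470 − 0.190) / (1 − (0.190)(0.470)) = 0.2800/0.9107 = 0.3075.
u' = 0.3075 × 3.00 × 10^8 m/s.

+9.22 × 10^7 m/s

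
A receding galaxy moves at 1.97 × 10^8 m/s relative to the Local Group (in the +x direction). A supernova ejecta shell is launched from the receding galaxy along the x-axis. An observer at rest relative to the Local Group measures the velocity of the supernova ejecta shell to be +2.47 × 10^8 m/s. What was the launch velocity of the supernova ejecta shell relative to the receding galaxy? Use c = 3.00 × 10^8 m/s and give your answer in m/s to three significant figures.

+1.09 × 10^8 m/s

v = 0.657c, u = 0.823c.
Invert the composition law: u' = (u − v)/(1 − uv/c²).
u' = (0.823 − 0.657) / (1 − (0.823)(0.657)) = 0.1667/0.4593 = 0.3628.
u' = 0.3628 × 3.00 × 10^8 m/s.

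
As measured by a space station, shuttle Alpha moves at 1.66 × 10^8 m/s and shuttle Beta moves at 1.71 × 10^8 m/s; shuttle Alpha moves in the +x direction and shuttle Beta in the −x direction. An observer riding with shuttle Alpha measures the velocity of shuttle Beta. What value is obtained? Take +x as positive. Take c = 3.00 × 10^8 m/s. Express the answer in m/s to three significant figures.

-2.56 × 10^8 m/s

β_A = 0.553, β_B = -0.570 (dividing each by c = 3.00 × 10^8 m/s).
Transform to A's frame with the inverse velocity-addition law: u' = (u − v)/(1 − uv/c²), taking u = β_B and v = β_A.
u' = (-0.570 − 0.553) / (1 − (0.553)(-0.570)) = -1.1233/1.3154 = -0.8540.
u' = -0.8540 × 3.00 × 10^8 m/s.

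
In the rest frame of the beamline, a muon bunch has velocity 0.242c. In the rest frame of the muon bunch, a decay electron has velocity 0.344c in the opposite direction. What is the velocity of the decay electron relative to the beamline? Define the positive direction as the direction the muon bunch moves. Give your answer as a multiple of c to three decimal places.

With v = 0.242 and u' = -0.344 (in units of c),
u = (u' + v)/(1 + u'v/c²):
u = (-0.344 + 0.242) / (1 + (-0.344)·0.242) = -0.1020/0.9168 = -0.1113

-0.111c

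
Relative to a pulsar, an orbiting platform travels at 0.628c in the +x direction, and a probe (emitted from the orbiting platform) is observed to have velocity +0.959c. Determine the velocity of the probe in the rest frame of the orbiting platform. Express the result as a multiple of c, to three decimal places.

Invert the composition law: u' = (u − v)/(1 − uv/c²).
u' = (0.959 − 0.628) / (1 − (0.959)(0.628)) = 0.3310/0.3977 = 0.8322.

+0.832c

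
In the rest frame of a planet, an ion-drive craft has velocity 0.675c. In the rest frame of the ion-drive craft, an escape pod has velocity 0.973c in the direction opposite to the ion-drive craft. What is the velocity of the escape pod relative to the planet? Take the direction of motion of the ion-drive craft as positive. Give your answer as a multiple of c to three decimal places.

-0.868c

With v = 0.675 and u' = -0.973 (in units of c),
u = (u' + v)/(1 + u'v/c²):
u = (-0.973 + 0.675) / (1 + (-0.973)·0.675) = -0.2980/0.3432 = -0.8682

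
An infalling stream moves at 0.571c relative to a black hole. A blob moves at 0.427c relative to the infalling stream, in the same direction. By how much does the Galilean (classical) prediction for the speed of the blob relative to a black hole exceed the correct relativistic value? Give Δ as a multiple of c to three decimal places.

Δ = 0.196c

Galilean: u_cl = 0.427 + 0.571 = 0.9980.
Relativistic: u_rel = (0.427 + 0.571) / (1 + 0.427·0.571) = 0.9980/1.2438 = 0.8024.
Δ = 0.9980 − 0.8024 = 0.1956.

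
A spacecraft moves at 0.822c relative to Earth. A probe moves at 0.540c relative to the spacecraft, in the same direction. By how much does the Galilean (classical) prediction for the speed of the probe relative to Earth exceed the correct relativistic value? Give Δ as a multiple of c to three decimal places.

Δ = 0.419c

Galilean: u_cl = 0.540 + 0.822 = 1.3620.
Relativistic: u_rel = (0.540 + 0.822) / (1 + 0.540·0.822) = 1.3620/1.4439 = 0.9433.
Δ = 1.3620 − 0.9433 = 0.4187.
(The classical prediction exceeds c; the relativistic result does not.)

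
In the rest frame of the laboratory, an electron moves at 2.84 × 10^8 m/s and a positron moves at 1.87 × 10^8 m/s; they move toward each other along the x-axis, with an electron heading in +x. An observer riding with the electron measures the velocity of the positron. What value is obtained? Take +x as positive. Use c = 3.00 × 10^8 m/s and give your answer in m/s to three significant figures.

-2.96 × 10^8 m/s

β_A = 0.947, β_B = -0.623 (dividing each by c = 3.00 × 10^8 m/s).
Transform to A's frame with the inverse velocity-addition law: u' = (u − v)/(1 − uv/c²), taking u = β_B and v = β_A.
u' = (-0.623 − 0.947) / (1 − (0.947)(-0.623)) = -1.5700/1.5901 = -0.9874.
u' = -0.9874 × 3.00 × 10^8 m/s.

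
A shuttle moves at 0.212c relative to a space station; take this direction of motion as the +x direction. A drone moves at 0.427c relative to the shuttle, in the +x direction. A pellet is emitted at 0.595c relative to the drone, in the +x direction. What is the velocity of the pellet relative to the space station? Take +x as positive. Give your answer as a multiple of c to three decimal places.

Apply u = (u' + v)/(1 + u'v/c²) successively, working outward toward the space station.
Start: velocity of the shuttle relative to the space station = 0.2120c.
Compose with the drone (u' = 0.427 in the shuttle frame): u_1 = (0.427 + 0.212) / (1 + 0.427·0.212) = 0.6390/1.0905 = 0.5860.
Compose with the pellet (u' = 0.595 in the drone frame): u_2 = (0.595 + 0.586) / (1 + 0.595·0.586) = 1.1810/1.3486 = 0.8757.

0.876c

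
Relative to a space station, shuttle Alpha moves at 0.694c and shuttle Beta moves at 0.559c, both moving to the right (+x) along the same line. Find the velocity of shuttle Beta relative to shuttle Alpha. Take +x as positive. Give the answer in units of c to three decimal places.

β_A = 0.694, β_B = 0.559.
Transform to A's frame with the inverse velocity-addition law: u' = (u − v)/(1 − uv/c²), taking u = β_B and v = β_A.
u' = (0.559 − 0.694) / (1 − (0.694)(0.559)) = -0.1350/0.6121 = -0.2206.

-0.221c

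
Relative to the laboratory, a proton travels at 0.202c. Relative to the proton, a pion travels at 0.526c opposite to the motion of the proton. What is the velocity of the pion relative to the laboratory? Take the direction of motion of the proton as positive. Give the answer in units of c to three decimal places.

-0.363c

With v = 0.202 and u' = -0.526 (in units of c),
u = (u' + v)/(1 + u'v/c²):
u = (-0.526 + 0.202) / (1 + (-0.526)·0.202) = -0.3240/0.8937 = -0.3625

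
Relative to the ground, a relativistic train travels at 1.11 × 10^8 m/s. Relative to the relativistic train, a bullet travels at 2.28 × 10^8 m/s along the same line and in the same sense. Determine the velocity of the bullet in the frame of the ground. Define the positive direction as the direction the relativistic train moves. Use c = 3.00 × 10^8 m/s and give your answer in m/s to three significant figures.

2.65 × 10^8 m/s

In units of c (dividing by 3.00 × 10^8 m/s): v = 0.370, u' = 0.760.
u = (u' + v)/(1 + u'v/c²):
u = (0.760 + 0.370) / (1 + 0.760·0.370) = 1.1300/1.2812 = 0.8820
Converting back: u = 0.8820 × 3.00 × 10^8 m/s.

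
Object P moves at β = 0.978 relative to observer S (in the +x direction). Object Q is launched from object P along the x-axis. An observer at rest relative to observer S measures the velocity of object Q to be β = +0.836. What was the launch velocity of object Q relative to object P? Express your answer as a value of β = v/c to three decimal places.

Invert the composition law: u' = (u − v)/(1 − uv/c²).
u' = (0.836 − 0.978) / (1 − (0.836)(0.978)) = -0.1420/0.1824 = -0.7785.

β = -0.779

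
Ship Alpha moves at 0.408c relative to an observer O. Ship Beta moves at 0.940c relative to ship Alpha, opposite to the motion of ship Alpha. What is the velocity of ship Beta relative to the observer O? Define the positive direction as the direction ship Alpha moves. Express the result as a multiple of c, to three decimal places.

-0.863c

With v = 0.408 and u' = -0.940 (in units of c),
u = (u' + v)/(1 + u'v/c²):
u = (-0.940 + 0.408) / (1 + (-0.940)·0.408) = -0.5320/0.6165 = -0.8630
(Galilean addition would give -0.532c.)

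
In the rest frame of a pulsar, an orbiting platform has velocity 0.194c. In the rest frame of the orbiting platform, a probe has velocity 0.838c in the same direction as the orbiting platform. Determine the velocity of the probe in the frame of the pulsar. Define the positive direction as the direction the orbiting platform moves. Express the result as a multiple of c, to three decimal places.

With v = 0.194 and u' = 0.838 (in units of c),
u = (u' + v)/(1 + u'v/c²):
u = (0.838 + 0.194) / (1 + 0.838·0.194) = 1.0320/1.1626 = 0.8877

0.888c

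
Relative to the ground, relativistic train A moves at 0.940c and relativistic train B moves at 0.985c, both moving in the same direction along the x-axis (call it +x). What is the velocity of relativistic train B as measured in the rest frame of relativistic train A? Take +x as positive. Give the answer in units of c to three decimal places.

β_A = 0.940, β_B = 0.985.
Transform to A's frame with the inverse velocity-addition law: u' = (u − v)/(1 − uv/c²), taking u = β_B and v = β_A.
u' = (0.985 − 0.940) / (1 − (0.940)(0.985)) = 0.0450/0.0741 = 0.6073.

+0.607c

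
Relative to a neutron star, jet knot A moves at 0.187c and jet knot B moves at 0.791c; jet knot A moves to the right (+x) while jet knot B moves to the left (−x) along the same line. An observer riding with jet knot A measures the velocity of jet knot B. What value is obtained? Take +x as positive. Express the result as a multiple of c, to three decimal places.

-0.852c

β_A = 0.187, β_B = -0.791.
Transform to A's frame with the inverse velocity-addition law: u' = (u − v)/(1 − uv/c²), taking u = β_B and v = β_A.
u' = (-0.791 − 0.187) / (1 − (0.187)(-0.791)) = -0.9780/1.1479 = -0.8520.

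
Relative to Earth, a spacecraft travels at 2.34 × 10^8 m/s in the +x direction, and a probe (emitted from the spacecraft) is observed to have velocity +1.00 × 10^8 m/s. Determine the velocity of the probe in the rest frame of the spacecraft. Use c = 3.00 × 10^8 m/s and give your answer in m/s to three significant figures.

v = 0.780c, u = 0.333c.
Invert the composition law: u' = (u − v)/(1 − uv/c²).
u' = (0.333 − 0.780) / (1 − (0.333)(0.780)) = -0.4467/0.7400 = -0.6036.
u' = -0.6036 × 3.00 × 10^8 m/s.

-1.81 × 10^8 m/s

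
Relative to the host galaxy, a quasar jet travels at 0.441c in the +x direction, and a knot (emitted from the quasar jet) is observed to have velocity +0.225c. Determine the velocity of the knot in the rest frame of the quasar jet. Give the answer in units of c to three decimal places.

Invert the composition law: u' = (u − v)/(1 − uv/c²).
u' = (0.225 − 0.441) / (1 − (0.225)(0.441)) = -0.2160/0.9008 = -0.2398.

-0.240c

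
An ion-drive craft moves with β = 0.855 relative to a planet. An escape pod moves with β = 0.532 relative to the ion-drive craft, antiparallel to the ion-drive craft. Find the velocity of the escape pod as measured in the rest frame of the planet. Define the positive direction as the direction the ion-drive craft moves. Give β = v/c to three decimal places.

β = +0.593

With v = 0.855 and u' = -0.532 (in units of c),
u = (u' + v)/(1 + u'v/c²):
u = (-0.532 + 0.855) / (1 + (-0.532)·0.855) = 0.3230/0.5451 = 0.5925
(Galilean addition would give +0.323c.)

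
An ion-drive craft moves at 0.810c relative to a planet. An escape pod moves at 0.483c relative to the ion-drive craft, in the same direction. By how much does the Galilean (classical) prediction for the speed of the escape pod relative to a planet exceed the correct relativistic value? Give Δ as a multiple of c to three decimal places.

Galilean: u_cl = 0.483 + 0.810 = 1.2930.
Relativistic: u_rel = (0.483 + 0.810) / (1 + 0.483·0.810) = 1.2930/1.3912 = 0.9294.
Δ = 1.2930 − 0.9294 = 0.3636.
(The classical prediction exceeds c; the relativistic result does not.)

Δ = 0.364c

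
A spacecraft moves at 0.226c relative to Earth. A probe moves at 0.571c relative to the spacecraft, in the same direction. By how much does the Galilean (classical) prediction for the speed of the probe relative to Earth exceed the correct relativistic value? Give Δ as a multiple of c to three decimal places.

Galilean: u_cl = 0.571 + 0.226 = 0.7970.
Relativistic: u_rel = (0.571 + 0.226) / (1 + 0.571·0.226) = 0.7970/1.1290 = 0.7059.
Δ = 0.7970 − 0.7059 = 0.0911.

Δ = 0.091c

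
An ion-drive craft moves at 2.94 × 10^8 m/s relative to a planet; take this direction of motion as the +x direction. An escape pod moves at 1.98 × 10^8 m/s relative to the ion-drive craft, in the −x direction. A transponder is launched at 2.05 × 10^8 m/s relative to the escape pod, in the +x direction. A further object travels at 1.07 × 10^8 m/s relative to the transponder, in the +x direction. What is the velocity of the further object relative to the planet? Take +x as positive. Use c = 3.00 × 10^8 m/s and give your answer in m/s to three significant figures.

+2.97 × 10^8 m/s

Apply u = (u' + v)/(1 + u'v/c²) successively, working outward toward the planet.
(Dividing each given speed by c = 3.00 × 10^8 m/s to work in units of c.)
Start: velocity of the ion-drive craft relative to the planet = 0.9800c.
Compose with the escape pod (u' = -0.660 in the ion-drive craft frame): u_1 = (-0.660 + 0.980) / (1 + (-0.660)·0.980) = 0.3200/0.3532 = 0.9060.
Compose with the transponder (u' = 0.683 in the escape pod frame): u_2 = (0.683 + 0.906) / (1 + 0.683·0.906) = 1.5893/1.6191 = 0.9816.
Compose with the further object (u' = 0.357 in the transponder frame): u_3 = (0.357 + 0.982) / (1 + 0.357·0.982) = 1.3383/1.3501 = 0.9912.
So u = 0.9912 × 3.00 × 10^8 m/s.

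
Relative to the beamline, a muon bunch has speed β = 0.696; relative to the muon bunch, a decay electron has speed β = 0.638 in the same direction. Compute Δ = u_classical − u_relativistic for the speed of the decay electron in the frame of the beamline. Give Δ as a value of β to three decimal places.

Δ = 0.410

Galilean: u_cl = 0.638 + 0.696 = 1.3340.
Relativistic: u_rel = (0.638 + 0.696) / (1 + 0.638·0.696) = 1.3340/1.4440 = 0.9238.
Δ = 1.3340 − 0.9238 = 0.4102.
(The classical prediction exceeds c; the relativistic result does not.)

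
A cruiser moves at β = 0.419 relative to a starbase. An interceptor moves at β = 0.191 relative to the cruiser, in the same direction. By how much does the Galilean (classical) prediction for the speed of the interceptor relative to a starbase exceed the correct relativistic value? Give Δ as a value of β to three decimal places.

Galilean: u_cl = 0.191 + 0.419 = 0.6100.
Relativistic: u_rel = (0.191 + 0.419) / (1 + 0.191·0.419) = 0.6100/1.0800 = 0.5648.
Δ = 0.6100 − 0.5648 = 0.0452.

Δ = 0.045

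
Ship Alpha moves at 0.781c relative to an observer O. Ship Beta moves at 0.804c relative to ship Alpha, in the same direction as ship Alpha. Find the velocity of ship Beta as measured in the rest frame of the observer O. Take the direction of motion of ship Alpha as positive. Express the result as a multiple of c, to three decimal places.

With v = 0.781 and u' = 0.804 (in units of c),
u = (u' + v)/(1 + u'v/c²):
u = (0.804 + 0.781) / (1 + 0.804·0.781) = 1.5850/1.6279 = 0.9736

0.974c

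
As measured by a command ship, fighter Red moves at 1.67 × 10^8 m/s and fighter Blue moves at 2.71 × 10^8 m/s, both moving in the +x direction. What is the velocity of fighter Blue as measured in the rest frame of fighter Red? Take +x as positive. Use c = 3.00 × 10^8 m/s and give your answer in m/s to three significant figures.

+2.09 × 10^8 m/s

β_A = 0.557, β_B = 0.903 (dividing each by c = 3.00 × 10^8 m/s).
Transform to A's frame with the inverse velocity-addition law: u' = (u − v)/(1 − uv/c²), taking u = β_B and v = β_A.
u' = (0.903 − 0.557) / (1 − (0.557)(0.903)) = 0.3467/0.4971 = 0.6973.
u' = 0.6973 × 3.00 × 10^8 m/s.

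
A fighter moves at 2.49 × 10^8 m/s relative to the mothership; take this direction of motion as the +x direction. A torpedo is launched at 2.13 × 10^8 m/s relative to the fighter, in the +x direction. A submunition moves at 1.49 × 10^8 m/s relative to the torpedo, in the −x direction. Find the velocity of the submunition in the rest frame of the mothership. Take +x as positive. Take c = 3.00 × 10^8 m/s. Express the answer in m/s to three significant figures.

Apply u = (u' + v)/(1 + u'v/c²) successively, working outward toward the mothership.
(Dividing each given speed by c = 3.00 × 10^8 m/s to work in units of c.)
Start: velocity of the fighter relative to the mothership = 0.8300c.
Compose with the torpedo (u' = 0.710 in the fighter frame): u_1 = (0.710 + 0.830) / (1 + 0.710·0.830) = 1.5400/1.5893 = 0.9690.
Compose with the submunition (u' = -0.497 in the torpedo frame): u_2 = (-0.497 + 0.969) / (1 + (-0.497)·0.969) = 0.4723/0.5187 = 0.9105.
So u = 0.9105 × 3.00 × 10^8 m/s.

+2.73 × 10^8 m/s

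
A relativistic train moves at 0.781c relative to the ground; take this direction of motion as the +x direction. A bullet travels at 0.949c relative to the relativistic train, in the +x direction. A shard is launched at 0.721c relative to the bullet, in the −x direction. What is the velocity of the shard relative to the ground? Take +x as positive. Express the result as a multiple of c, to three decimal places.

+0.961c

Apply u = (u' + v)/(1 + u'v/c²) successively, working outward toward the ground.
Start: velocity of the relativistic train relative to the ground = 0.7810c.
Compose with the bullet (u' = 0.949 in the relativistic train frame): u_1 = (0.949 + 0.781) / (1 + 0.949·0.781) = 1.7300/1.7412 = 0.9936.
Compose with the shard (u' = -0.721 in the bullet frame): u_2 = (-0.721 + 0.994) / (1 + (-0.721)·0.994) = 0.2726/0.2836 = 0.9611.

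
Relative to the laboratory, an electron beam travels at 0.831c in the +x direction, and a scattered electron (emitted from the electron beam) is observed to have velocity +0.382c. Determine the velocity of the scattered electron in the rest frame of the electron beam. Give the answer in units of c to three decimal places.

Invert the composition law: u' = (u − v)/(1 − uv/c²).
u' = (0.382 − 0.831) / (1 − (0.382)(0.831)) = -0.4490/0.6826 = -0.6578.

-0.658c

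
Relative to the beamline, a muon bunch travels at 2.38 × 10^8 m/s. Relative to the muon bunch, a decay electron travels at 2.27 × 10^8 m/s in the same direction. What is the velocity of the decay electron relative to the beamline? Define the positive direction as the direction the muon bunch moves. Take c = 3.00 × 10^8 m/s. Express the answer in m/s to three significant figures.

2.91 × 10^8 m/s

In units of c (dividing by 3.00 × 10^8 m/s): v = 0.793, u' = 0.757.
u = (u' + v)/(1 + u'v/c²):
u = (0.757 + 0.793) / (1 + 0.757·0.793) = 1.5500/1.6003 = 0.9686
Converting back: u = 0.9686 × 3.00 × 10^8 m/s.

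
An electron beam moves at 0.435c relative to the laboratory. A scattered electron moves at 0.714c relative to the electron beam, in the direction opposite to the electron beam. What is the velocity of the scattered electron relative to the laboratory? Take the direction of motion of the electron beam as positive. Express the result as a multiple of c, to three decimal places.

With v = 0.435 and u' = -0.714 (in units of c),
u = (u' + v)/(1 + u'v/c²):
u = (-0.714 + 0.435) / (1 + (-0.714)·0.435) = -0.2790/0.6894 = -0.4047

-0.405c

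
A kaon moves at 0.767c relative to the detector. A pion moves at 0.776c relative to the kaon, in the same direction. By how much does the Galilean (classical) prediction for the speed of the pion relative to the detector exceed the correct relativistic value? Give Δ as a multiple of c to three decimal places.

Δ = 0.576c

Galilean: u_cl = 0.776 + 0.767 = 1.5430.
Relativistic: u_rel = (0.776 + 0.767) / (1 + 0.776·0.767) = 1.5430/1.5952 = 0.9673.
Δ = 1.5430 − 0.9673 = 0.5757.
(The classical prediction exceeds c; the relativistic result does not.)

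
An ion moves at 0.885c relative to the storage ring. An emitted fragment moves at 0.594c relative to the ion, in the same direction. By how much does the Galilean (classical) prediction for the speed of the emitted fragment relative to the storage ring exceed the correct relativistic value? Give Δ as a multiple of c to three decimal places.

Galilean: u_cl = 0.594 + 0.885 = 1.4790.
Relativistic: u_rel = (0.594 + 0.885) / (1 + 0.594·0.885) = 1.4790/1.5257 = 0.9694.
Δ = 1.4790 − 0.9694 = 0.5096.
(The classical prediction exceeds c; the relativistic result does not.)

Δ = 0.510c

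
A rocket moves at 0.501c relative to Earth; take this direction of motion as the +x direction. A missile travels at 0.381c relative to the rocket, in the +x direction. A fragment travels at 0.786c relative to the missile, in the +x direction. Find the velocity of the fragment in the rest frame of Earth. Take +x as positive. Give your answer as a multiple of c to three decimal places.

0.965c

Apply u = (u' + v)/(1 + u'v/c²) successively, working outward toward Earth.
Start: velocity of the rocket relative to Earth = 0.5010c.
Compose with the missile (u' = 0.381 in the rocket frame): u_1 = (0.381 + 0.501) / (1 + 0.381·0.501) = 0.8820/1.1909 = 0.7406.
Compose with the fragment (u' = 0.786 in the missile frame): u_2 = (0.786 + 0.741) / (1 + 0.786·0.741) = 1.5266/1.5821 = 0.9649.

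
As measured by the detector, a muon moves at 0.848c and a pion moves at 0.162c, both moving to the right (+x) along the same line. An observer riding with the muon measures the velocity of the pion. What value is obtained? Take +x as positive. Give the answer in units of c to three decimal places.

β_A = 0.848, β_B = 0.162.
Transform to A's frame with the inverse velocity-addition law: u' = (u − v)/(1 − uv/c²), taking u = β_B and v = β_A.
u' = (0.162 − 0.848) / (1 − (0.848)(0.162)) = -0.6860/0.8626 = -0.7952.

-0.795c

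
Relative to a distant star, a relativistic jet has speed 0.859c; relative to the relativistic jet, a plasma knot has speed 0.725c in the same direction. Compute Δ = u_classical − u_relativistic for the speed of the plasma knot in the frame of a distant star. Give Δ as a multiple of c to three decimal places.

Δ = 0.608c

Galilean: u_cl = 0.725 + 0.859 = 1.5840.
Relativistic: u_rel = (0.725 + 0.859) / (1 + 0.725·0.859) = 1.5840/1.6228 = 0.9761.
Δ = 1.5840 − 0.9761 = 0.6079.
(The classical prediction exceeds c; the relativistic result does not.)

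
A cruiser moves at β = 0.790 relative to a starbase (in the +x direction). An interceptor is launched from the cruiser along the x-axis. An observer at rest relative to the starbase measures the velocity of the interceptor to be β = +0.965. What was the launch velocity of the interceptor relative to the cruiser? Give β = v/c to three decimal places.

β = +0.736

Invert the composition law: u' = (u − v)/(1 − uv/c²).
u' = (0.965 − 0.790) / (1 − (0.965)(0.790)) = 0.1750/0.2377 = 0.7364.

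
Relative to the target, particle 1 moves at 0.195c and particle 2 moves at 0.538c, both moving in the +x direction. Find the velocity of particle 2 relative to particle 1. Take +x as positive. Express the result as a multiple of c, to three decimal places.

+0.383c

β_A = 0.195, β_B = 0.538.
Transform to A's frame with the inverse velocity-addition law: u' = (u − v)/(1 − uv/c²), taking u = β_B and v = β_A.
u' = (0.538 − 0.195) / (1 − (0.195)(0.538)) = 0.3430/0.8951 = 0.3832.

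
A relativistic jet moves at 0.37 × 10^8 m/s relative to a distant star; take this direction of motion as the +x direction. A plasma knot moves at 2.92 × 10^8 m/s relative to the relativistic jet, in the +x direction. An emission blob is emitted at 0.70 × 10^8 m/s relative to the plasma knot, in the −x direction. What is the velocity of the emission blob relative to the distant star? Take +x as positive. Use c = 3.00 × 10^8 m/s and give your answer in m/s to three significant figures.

+2.90 × 10^8 m/s

Apply u = (u' + v)/(1 + u'v/c²) successively, working outward toward the distant star.
(Dividing each given speed by c = 3.00 × 10^8 m/s to work in units of c.)
Start: velocity of the relativistic jet relative to the distant star = 0.1233c.
Compose with the plasma knot (u' = 0.973 in the relativistic jet frame): u_1 = (0.973 + 0.123) / (1 + 0.973·0.123) = 1.0967/1.1200 = 0.9791.
Compose with the emission blob (u' = -0.233 in the plasma knot frame): u_2 = (-0.233 + 0.979) / (1 + (-0.233)·0.979) = 0.7458/0.7715 = 0.9666.
So u = 0.9666 × 3.00 × 10^8 m/s.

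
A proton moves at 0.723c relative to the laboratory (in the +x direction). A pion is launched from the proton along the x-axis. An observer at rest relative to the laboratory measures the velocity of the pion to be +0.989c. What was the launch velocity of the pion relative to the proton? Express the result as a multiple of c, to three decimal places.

+0.933c

Invert the composition law: u' = (u − v)/(1 − uv/c²).
u' = (0.989 − 0.723) / (1 − (0.989)(0.723)) = 0.2660/0.2850 = 0.9335.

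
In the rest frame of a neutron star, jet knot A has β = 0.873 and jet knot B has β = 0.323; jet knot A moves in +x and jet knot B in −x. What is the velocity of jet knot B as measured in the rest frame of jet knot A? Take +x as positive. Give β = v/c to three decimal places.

β_A = 0.873, β_B = -0.323.
Transform to A's frame with the inverse velocity-addition law: u' = (u − v)/(1 − uv/c²), taking u = β_B and v = β_A.
u' = (-0.323 − 0.873) / (1 − (0.873)(-0.323)) = -1.1960/1.2820 = -0.9329.

β = -0.933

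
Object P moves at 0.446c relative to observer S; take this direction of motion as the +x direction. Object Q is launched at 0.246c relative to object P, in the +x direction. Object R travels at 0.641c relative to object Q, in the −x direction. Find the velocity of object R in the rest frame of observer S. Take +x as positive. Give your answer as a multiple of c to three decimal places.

-0.029c

Apply u = (u' + v)/(1 + u'v/c²) successively, working outward toward observer S.
Start: velocity of object P relative to observer S = 0.4460c.
Compose with object Q (u' = 0.246 in object P frame): u_1 = (0.246 + 0.446) / (1 + 0.246·0.446) = 0.6920/1.1097 = 0.6236.
Compose with object R (u' = -0.641 in object Q frame): u_2 = (-0.641 + 0.624) / (1 + (-0.641)·0.624) = -0.0174/0.6003 = -0.0290.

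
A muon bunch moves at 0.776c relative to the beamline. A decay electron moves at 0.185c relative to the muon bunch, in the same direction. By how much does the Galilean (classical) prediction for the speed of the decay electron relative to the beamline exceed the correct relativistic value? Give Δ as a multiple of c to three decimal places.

Δ = 0.121c

Galilean: u_cl = 0.185 + 0.776 = 0.9610.
Relativistic: u_rel = (0.185 + 0.776) / (1 + 0.185·0.776) = 0.9610/1.1436 = 0.8404.
Δ = 0.9610 − 0.8404 = 0.1206.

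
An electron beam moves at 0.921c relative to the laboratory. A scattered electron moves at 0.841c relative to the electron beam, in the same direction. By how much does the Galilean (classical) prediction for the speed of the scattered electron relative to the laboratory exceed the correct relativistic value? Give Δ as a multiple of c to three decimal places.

Δ = 0.769c

Galilean: u_cl = 0.841 + 0.921 = 1.7620.
Relativistic: u_rel = (0.841 + 0.921) / (1 + 0.841·0.921) = 1.7620/1.7746 = 0.9929.
Δ = 1.7620 − 0.9929 = 0.7691.
(The classical prediction exceeds c; the relativistic result does not.)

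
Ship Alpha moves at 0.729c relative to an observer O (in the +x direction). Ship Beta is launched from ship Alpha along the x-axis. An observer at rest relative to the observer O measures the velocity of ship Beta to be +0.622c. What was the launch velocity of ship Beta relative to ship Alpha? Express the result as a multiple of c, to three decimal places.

Invert the composition law: u' = (u − v)/(1 − uv/c²).
u' = (0.622 − 0.729) / (1 − (0.622)(0.729)) = -0.1070/0.5466 = -0.1958.

-0.196c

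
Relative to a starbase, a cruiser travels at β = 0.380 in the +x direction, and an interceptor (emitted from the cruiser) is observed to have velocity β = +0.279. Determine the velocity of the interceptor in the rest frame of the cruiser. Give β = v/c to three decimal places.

β = -0.113

Invert the composition law: u' = (u − v)/(1 − uv/c²).
u' = (0.279 − 0.380) / (1 − (0.279)(0.380)) = -0.1010/0.8940 = -0.1130.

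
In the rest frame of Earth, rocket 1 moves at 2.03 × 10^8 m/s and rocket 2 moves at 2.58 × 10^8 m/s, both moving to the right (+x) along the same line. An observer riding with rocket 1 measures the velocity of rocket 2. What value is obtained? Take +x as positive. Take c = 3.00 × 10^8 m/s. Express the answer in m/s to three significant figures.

β_A = 0.677, β_B = 0.860 (dividing each by c = 3.00 × 10^8 m/s).
Transform to A's frame with the inverse velocity-addition law: u' = (u − v)/(1 − uv/c²), taking u = β_B and v = β_A.
u' = (0.860 − 0.677) / (1 − (0.677)(0.860)) = 0.1833/0.4181 = 0.4385.
u' = 0.4385 × 3.00 × 10^8 m/s.

+1.32 × 10^8 m/s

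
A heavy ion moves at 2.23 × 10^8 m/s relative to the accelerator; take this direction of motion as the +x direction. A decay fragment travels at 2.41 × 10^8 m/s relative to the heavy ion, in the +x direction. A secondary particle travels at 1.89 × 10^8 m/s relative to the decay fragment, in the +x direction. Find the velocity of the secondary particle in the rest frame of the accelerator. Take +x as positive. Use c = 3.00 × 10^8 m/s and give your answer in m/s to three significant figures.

2.98 × 10^8 m/s

Apply u = (u' + v)/(1 + u'v/c²) successively, working outward toward the accelerator.
(Dividing each given speed by c = 3.00 × 10^8 m/s to work in units of c.)
Start: velocity of the heavy ion relative to the accelerator = 0.7433c.
Compose with the decay fragment (u' = 0.803 in the heavy ion frame): u_1 = (0.803 + 0.743) / (1 + 0.803·0.743) = 1.5467/1.5971 = 0.9684.
Compose with the secondary particle (u' = 0.630 in the decay fragment frame): u_2 = (0.630 + 0.968) / (1 + 0.630·0.968) = 1.5984/1.6101 = 0.9927.
So u = 0.9927 × 3.00 × 10^8 m/s.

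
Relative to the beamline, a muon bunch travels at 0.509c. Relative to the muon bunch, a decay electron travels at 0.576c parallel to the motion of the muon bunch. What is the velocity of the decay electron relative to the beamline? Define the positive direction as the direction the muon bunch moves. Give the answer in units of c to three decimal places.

With v = 0.509 and u' = 0.576 (in units of c),
u = (u' + v)/(1 + u'v/c²):
u = (0.576 + 0.509) / (1 + 0.576·0.509) = 1.0850/1.2932 = 0.8390
(Galilean addition would give +1.085c, exceeding c.)

0.839c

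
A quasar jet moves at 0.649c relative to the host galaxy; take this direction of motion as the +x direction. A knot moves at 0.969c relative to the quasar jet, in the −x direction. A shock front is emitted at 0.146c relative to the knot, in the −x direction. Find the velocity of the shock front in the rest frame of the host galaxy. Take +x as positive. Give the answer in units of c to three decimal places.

-0.896c

Apply u = (u' + v)/(1 + u'v/c²) successively, working outward toward the host galaxy.
Start: velocity of the quasar jet relative to the host galaxy = 0.6490c.
Compose with the knot (u' = -0.969 in the quasar jet frame): u_1 = (-0.969 + 0.649) / (1 + (-0.969)·0.649) = -0.3200/0.3711 = -0.8623.
Compose with the shock front (u' = -0.146 in the knot frame): u_2 = (-0.146 + (-0.862)) / (1 + (-0.146)·(-0.862)) = -1.0083/1.1259 = -0.8955.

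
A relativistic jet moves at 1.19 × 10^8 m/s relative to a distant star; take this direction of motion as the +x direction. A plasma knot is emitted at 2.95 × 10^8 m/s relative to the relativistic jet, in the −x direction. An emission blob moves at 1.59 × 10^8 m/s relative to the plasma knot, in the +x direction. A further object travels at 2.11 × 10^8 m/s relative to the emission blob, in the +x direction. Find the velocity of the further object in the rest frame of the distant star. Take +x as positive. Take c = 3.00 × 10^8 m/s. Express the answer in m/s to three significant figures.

-1.40 × 10^8 m/s

Apply u = (u' + v)/(1 + u'v/c²) successively, working outward toward the distant star.
(Dividing each given speed by c = 3.00 × 10^8 m/s to work in units of c.)
Start: velocity of the relativistic jet relative to the distant star = 0.3967c.
Compose with the plasma knot (u' = -0.983 in the relativistic jet frame): u_1 = (-0.983 + 0.397) / (1 + (-0.983)·0.397) = -0.5867/0.6099 = -0.9618.
Compose with the emission blob (u' = 0.530 in the plasma knot frame): u_2 = (0.530 + (-0.962)) / (1 + 0.530·(-0.962)) = -0.4318/0.4902 = -0.8809.
Compose with the further object (u' = 0.703 in the emission blob frame): u_3 = (0.703 + (-0.881)) / (1 + 0.703·(-0.881)) = -0.1776/0.3804 = -0.4667.
So u = -0.4667 × 3.00 × 10^8 m/s.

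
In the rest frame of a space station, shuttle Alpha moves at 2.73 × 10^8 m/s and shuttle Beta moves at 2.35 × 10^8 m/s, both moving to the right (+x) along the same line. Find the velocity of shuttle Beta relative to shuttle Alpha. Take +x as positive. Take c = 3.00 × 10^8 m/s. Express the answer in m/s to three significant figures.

β_A = 0.910, β_B = 0.783 (dividing each by c = 3.00 × 10^8 m/s).
Transform to A's frame with the inverse velocity-addition law: u' = (u − v)/(1 − uv/c²), taking u = β_B and v = β_A.
u' = (0.783 − 0.910) / (1 − (0.910)(0.783)) = -0.1267/0.2872 = -0.4411.
u' = -0.4411 × 3.00 × 10^8 m/s.

-1.32 × 10^8 m/s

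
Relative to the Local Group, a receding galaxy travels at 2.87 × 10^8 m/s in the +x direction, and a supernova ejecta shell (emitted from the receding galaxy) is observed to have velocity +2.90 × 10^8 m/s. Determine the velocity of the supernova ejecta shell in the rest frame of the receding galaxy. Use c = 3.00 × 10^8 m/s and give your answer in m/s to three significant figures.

+3.99 × 10^7 m/s

v = 0.957c, u = 0.967c.
Invert the composition law: u' = (u − v)/(1 − uv/c²).
u' = (0.967 − 0.957) / (1 − (0.967)(0.957)) = 0.0100/0.0752 = 0.1329.
u' = 0.1329 × 3.00 × 10^8 m/s.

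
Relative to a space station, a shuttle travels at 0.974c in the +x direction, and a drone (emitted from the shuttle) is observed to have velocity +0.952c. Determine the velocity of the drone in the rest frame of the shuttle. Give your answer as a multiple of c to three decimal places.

-0.302c

Invert the composition law: u' = (u − v)/(1 − uv/c²).
u' = (0.952 − 0.974) / (1 − (0.952)(0.974)) = -0.0220/0.0728 = -0.3024.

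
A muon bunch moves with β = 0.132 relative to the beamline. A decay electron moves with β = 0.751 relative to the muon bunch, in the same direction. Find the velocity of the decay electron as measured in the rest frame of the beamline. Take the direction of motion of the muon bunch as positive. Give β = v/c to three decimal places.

With v = 0.132 and u' = 0.751 (in units of c),
u = (u' + v)/(1 + u'v/c²):
u = (0.751 + 0.132) / (1 + 0.751·0.132) = 0.8830/1.0991 = 0.8034

β = 0.803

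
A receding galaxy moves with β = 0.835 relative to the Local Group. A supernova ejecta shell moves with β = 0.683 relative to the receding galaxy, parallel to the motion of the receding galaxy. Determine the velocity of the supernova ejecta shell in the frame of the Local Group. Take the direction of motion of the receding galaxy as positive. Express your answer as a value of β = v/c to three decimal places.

β = 0.967

With v = 0.835 and u' = 0.683 (in units of c),
u = (u' + v)/(1 + u'v/c²):
u = (0.683 + 0.835) / (1 + 0.683·0.835) = 1.5180/1.5703 = 0.9667
(Galilean addition would give +1.518c, exceeding c.)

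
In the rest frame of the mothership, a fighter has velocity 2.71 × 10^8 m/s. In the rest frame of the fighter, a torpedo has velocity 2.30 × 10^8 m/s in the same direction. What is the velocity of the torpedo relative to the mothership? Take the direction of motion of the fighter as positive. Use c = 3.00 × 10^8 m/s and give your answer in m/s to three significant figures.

In units of c (dividing by 3.00 × 10^8 m/s): v = 0.903, u' = 0.767.
u = (u' + v)/(1 + u'v/c²):
u = (0.767 + 0.903) / (1 + 0.767·0.903) = 1.6700/1.6926 = 0.9867
Converting back: u = 0.9867 × 3.00 × 10^8 m/s.

2.96 × 10^8 m/s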